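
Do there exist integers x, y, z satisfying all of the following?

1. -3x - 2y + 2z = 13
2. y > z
Yes

Take x = -5, y = 1, z = 0. Substituting into each constraint:
  (1) -3(-5) - 2(1) + 2(0) = 13 ✓
  (2) 1 > 0 ✓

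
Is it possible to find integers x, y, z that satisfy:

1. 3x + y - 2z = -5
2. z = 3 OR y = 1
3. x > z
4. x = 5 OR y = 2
Yes

Take x = 5, y = -14, z = 3. Substituting into each constraint:
  (1) 3(5) + (-14) - 2(3) = -5 ✓
  (2) z = 3, target 3 ✓ (first branch holds)
  (3) 5 > 3 ✓
  (4) x = 5, target 5 ✓ (first branch holds)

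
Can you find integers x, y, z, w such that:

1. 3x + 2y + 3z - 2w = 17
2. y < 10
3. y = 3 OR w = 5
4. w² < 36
Yes

Take x = 0, y = 3, z = 1, w = -4. Substituting into each constraint:
  (1) 3(0) + 2(3) + 3(1) - 2(-4) = 17 ✓
  (2) 3 < 10 ✓
  (3) y = 3, target 3 ✓ (first branch holds)
  (4) w² = (-4)² = 16, and 16 < 36 ✓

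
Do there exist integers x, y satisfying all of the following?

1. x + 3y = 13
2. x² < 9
Yes

Take x = -2, y = 5. Substituting into each constraint:
  (1) (-2) + 3(5) = 13 ✓
  (2) x² = (-2)² = 4, and 4 < 9 ✓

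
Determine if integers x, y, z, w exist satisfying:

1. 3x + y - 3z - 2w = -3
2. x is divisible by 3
Yes

Take x = 0, y = -3, z = 0, w = 0. Substituting into each constraint:
  (1) 3(0) + (-3) - 3(0) - 2(0) = -3 ✓
  (2) 0 = 3 × 0, remainder 0 ✓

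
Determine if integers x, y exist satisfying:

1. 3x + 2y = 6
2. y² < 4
Yes

Take x = 2, y = 0. Substituting into each constraint:
  (1) 3(2) + 2(0) = 6 ✓
  (2) y² = (0)² = 0, and 0 < 4 ✓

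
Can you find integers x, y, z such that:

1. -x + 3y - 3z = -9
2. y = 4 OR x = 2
Yes

Take x = 0, y = 4, z = 7. Substituting into each constraint:
  (1) 0 + 3(4) - 3(7) = -9 ✓
  (2) y = 4, target 4 ✓ (first branch holds)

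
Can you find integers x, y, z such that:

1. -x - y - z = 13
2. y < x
Yes

Take x = 0, y = -1, z = -12. Substituting into each constraint:
  (1) 0 + 1 + 12 = 13 ✓
  (2) -1 < 0 ✓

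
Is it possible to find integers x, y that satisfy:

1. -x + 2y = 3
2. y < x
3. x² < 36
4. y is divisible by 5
No

The full constraint system is jointly infeasible over the integers. Each constraint and what it forces:

  - -x + 2y = 3: is a linear equation tying the variables together
  - y < x: bounds one variable relative to another variable
  - x² < 36: restricts x to |x| ≤ 5
  - y is divisible by 5: restricts y to multiples of 5

The bounds confine x to {-5, -4, -3, -2, -1, 0, 1, 2, 3, 4, 5}. For each value, substitute into the equation:
  • x = -5: the equation forces y = -1, but 5 does not divide -1.
  • x = -4: the equation gives 2y = -1, so y would not be an integer.
  • x = -3: the equation forces y = 0, but x > y fails since -3 ≤ 0.
  • x = -2: the equation gives 2y = 1, so y would not be an integer.
  • x = -1: the equation forces y = 1, but 5 does not divide 1.
  • x = 0: the equation gives 2y = 3, so y would not be an integer.
  • x = 1: the equation forces y = 2, but 5 does not divide 2.
  • x = 2: the equation gives 2y = 5, so y would not be an integer.
  • x = 3: the equation forces y = 3, but 5 does not divide 3.
  • x = 4: the equation gives 2y = 7, so y would not be an integer.
  • x = 5: the equation forces y = 4, but 5 does not divide 4.
Every case fails, so no integer solution exists.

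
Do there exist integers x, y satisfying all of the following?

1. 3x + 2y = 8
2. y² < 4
Yes

Take x = 2, y = 1. Substituting into each constraint:
  (1) 3(2) + 2(1) = 8 ✓
  (2) y² = (1)² = 1, and 1 < 4 ✓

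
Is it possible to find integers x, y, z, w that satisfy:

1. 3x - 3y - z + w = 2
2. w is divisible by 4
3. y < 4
Yes

Take x = 1, y = 0, z = 1, w = 0. Substituting into each constraint:
  (1) 3(1) - 3(0) + (-1) + 0 = 2 ✓
  (2) 0 = 4 × 0, remainder 0 ✓
  (3) 0 < 4 ✓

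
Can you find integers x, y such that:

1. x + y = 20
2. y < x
Yes

Take x = 11, y = 9. Substituting into each constraint:
  (1) 11 + 9 = 20 ✓
  (2) 9 < 11 ✓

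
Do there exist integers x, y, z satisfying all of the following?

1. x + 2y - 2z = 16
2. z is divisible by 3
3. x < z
Yes

Take x = -2, y = 9, z = 0. Substituting into each constraint:
  (1) (-2) + 2(9) - 2(0) = 16 ✓
  (2) 0 = 3 × 0, remainder 0 ✓
  (3) -2 < 0 ✓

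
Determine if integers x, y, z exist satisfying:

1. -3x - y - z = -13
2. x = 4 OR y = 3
Yes

Take x = 4, y = 4, z = -3. Substituting into each constraint:
  (1) -3(4) + (-4) + 3 = -13 ✓
  (2) x = 4, target 4 ✓ (first branch holds)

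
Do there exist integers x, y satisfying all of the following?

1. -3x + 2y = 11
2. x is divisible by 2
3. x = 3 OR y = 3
No

The full constraint system is jointly infeasible over the integers. Each constraint and what it forces:

  - -3x + 2y = 11: is a linear equation tying the variables together
  - x is divisible by 2: restricts x to multiples of 2
  - x = 3 OR y = 3: forces a choice: either x = 3 or y = 3

Modular obstruction: writing x = 2x', every remaining term of the linear equation is divisible by 2, so the left side is ≡ 0 (mod 2); but the right side 11 ≡ 1 (mod 2). No integers can satisfy it.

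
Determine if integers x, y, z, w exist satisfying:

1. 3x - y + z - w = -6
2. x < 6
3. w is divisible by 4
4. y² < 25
Yes

Take x = 0, y = 2, z = -4, w = 0. Substituting into each constraint:
  (1) 3(0) + (-2) + (-4) + 0 = -6 ✓
  (2) 0 < 6 ✓
  (3) 0 = 4 × 0, remainder 0 ✓
  (4) y² = (2)² = 4, and 4 < 25 ✓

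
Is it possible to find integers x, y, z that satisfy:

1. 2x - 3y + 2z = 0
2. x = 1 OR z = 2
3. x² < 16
Yes

Take x = 1, y = 0, z = -1. Substituting into each constraint:
  (1) 2(1) - 3(0) + 2(-1) = 0 ✓
  (2) x = 1, target 1 ✓ (first branch holds)
  (3) x² = (1)² = 1, and 1 < 16 ✓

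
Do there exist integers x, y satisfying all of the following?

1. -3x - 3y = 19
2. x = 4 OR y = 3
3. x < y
No

Even the single constraint (-3x - 3y = 19) is infeasible over the integers.

  - -3x - 3y = 19: every term on the left is divisible by 3, so the LHS ≡ 0 (mod 3), but the RHS 19 is not — no integer solution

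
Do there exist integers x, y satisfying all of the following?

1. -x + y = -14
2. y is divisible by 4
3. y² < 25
Yes

Take x = 14, y = 0. Substituting into each constraint:
  (1) (-14) + 0 = -14 ✓
  (2) 0 = 4 × 0, remainder 0 ✓
  (3) y² = (0)² = 0, and 0 < 25 ✓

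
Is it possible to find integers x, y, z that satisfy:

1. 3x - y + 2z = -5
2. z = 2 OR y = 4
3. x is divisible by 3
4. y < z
Yes

Take x = -3, y = 0, z = 2. Substituting into each constraint:
  (1) 3(-3) + 0 + 2(2) = -5 ✓
  (2) z = 2, target 2 ✓ (first branch holds)
  (3) -3 = 3 × -1, remainder 0 ✓
  (4) 0 < 2 ✓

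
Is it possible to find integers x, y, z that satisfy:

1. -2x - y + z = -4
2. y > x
Yes

Take x = 0, y = 1, z = -3. Substituting into each constraint:
  (1) -2(0) + (-1) + (-3) = -4 ✓
  (2) 1 > 0 ✓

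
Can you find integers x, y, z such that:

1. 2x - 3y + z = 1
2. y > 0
Yes

Take x = 0, y = 1, z = 4. Substituting into each constraint:
  (1) 2(0) - 3(1) + 4 = 1 ✓
  (2) 1 > 0 ✓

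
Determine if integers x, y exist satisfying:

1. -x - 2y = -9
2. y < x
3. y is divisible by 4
Yes

Take x = 9, y = 0. Substituting into each constraint:
  (1) (-9) - 2(0) = -9 ✓
  (2) 0 < 9 ✓
  (3) 0 = 4 × 0, remainder 0 ✓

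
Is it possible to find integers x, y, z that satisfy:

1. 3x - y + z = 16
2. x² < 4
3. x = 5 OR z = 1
Yes

Take x = 0, y = -15, z = 1. Substituting into each constraint:
  (1) 3(0) + 15 + 1 = 16 ✓
  (2) x² = (0)² = 0, and 0 < 4 ✓
  (3) z = 1, target 1 ✓ (second branch holds)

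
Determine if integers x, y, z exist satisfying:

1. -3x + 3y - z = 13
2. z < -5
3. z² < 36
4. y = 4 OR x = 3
No

A contradictory subset is {z < -5, z² < 36}. No integer assignment can satisfy these jointly:

  - z < -5: bounds one variable relative to a constant
  - z² < 36: restricts z to |z| ≤ 5

Direct contradiction: the bounds on z require z ≥ -5 and z ≤ -6 simultaneously, which is empty.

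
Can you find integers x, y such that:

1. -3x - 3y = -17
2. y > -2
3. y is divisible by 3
No

Even the single constraint (-3x - 3y = -17) is infeasible over the integers.

  - -3x - 3y = -17: every term on the left is divisible by 3, so the LHS ≡ 0 (mod 3), but the RHS -17 is not — no integer solution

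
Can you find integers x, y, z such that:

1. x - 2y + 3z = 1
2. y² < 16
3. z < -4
Yes

Take x = 16, y = 0, z = -5. Substituting into each constraint:
  (1) 16 - 2(0) + 3(-5) = 1 ✓
  (2) y² = (0)² = 0, and 0 < 16 ✓
  (3) -5 < -4 ✓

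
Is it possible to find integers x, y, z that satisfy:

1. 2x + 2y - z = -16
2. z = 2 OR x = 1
Yes

Take x = 1, y = -9, z = 0. Substituting into each constraint:
  (1) 2(1) + 2(-9) + 0 = -16 ✓
  (2) x = 1, target 1 ✓ (second branch holds)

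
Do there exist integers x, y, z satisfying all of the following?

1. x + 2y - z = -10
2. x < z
Yes

Take x = -2, y = -4, z = 0. Substituting into each constraint:
  (1) (-2) + 2(-4) + 0 = -10 ✓
  (2) -2 < 0 ✓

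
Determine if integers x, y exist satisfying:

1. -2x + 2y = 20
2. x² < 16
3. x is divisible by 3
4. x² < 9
Yes

Take x = 0, y = 10. Substituting into each constraint:
  (1) -2(0) + 2(10) = 20 ✓
  (2) x² = (0)² = 0, and 0 < 16 ✓
  (3) 0 = 3 × 0, remainder 0 ✓
  (4) x² = (0)² = 0, and 0 < 9 ✓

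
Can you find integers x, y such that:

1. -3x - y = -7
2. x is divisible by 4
Yes

Take x = 0, y = 7. Substituting into each constraint:
  (1) -3(0) + (-7) = -7 ✓
  (2) 0 = 4 × 0, remainder 0 ✓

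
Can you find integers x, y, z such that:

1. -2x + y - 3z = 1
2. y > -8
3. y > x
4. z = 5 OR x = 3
Yes

Take x = 3, y = 4, z = -1. Substituting into each constraint:
  (1) -2(3) + 4 - 3(-1) = 1 ✓
  (2) 4 > -8 ✓
  (3) 4 > 3 ✓
  (4) x = 3, target 3 ✓ (second branch holds)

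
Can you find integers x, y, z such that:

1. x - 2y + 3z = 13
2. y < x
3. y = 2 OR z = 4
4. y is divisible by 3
Yes

Take x = 7, y = 3, z = 4. Substituting into each constraint:
  (1) 7 - 2(3) + 3(4) = 13 ✓
  (2) 3 < 7 ✓
  (3) z = 4, target 4 ✓ (second branch holds)
  (4) 3 = 3 × 1, remainder 0 ✓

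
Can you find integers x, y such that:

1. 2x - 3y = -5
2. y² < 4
Yes

Take x = -4, y = -1. Substituting into each constraint:
  (1) 2(-4) - 3(-1) = -5 ✓
  (2) y² = (-1)² = 1, and 1 < 4 ✓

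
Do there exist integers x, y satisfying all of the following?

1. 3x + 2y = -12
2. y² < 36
Yes

Take x = -4, y = 0. Substituting into each constraint:
  (1) 3(-4) + 2(0) = -12 ✓
  (2) y² = (0)² = 0, and 0 < 36 ✓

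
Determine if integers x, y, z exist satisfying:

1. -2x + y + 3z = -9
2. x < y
Yes

Take x = 1, y = 2, z = -3. Substituting into each constraint:
  (1) -2(1) + 2 + 3(-3) = -9 ✓
  (2) 1 < 2 ✓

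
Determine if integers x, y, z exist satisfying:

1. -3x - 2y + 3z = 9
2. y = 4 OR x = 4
Yes

Take x = 4, y = 6, z = 11. Substituting into each constraint:
  (1) -3(4) - 2(6) + 3(11) = 9 ✓
  (2) x = 4, target 4 ✓ (second branch holds)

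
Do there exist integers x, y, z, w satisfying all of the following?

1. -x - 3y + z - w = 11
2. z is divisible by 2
Yes

Take x = 1, y = -4, z = 0, w = 0. Substituting into each constraint:
  (1) (-1) - 3(-4) + 0 + 0 = 11 ✓
  (2) 0 = 2 × 0, remainder 0 ✓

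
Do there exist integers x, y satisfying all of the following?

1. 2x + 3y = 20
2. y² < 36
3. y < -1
Yes

Take x = 13, y = -2. Substituting into each constraint:
  (1) 2(13) + 3(-2) = 20 ✓
  (2) y² = (-2)² = 4, and 4 < 36 ✓
  (3) -2 < -1 ✓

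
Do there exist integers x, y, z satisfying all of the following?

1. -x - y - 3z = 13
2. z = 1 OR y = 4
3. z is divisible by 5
Yes

Take x = -17, y = 4, z = 0. Substituting into each constraint:
  (1) 17 + (-4) - 3(0) = 13 ✓
  (2) y = 4, target 4 ✓ (second branch holds)
  (3) 0 = 5 × 0, remainder 0 ✓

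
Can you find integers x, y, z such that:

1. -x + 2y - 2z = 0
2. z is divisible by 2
Yes

Take x = 0, y = 0, z = 0. Substituting into each constraint:
  (1) 0 + 2(0) - 2(0) = 0 ✓
  (2) 0 = 2 × 0, remainder 0 ✓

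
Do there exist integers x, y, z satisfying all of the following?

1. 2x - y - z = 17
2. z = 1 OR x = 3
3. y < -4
Yes

Take x = 4, y = -10, z = 1. Substituting into each constraint:
  (1) 2(4) + 10 + (-1) = 17 ✓
  (2) z = 1, target 1 ✓ (first branch holds)
  (3) -10 < -4 ✓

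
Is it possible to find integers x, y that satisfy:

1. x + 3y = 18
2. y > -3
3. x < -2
Yes

Take x = -3, y = 7. Substituting into each constraint:
  (1) (-3) + 3(7) = 18 ✓
  (2) 7 > -3 ✓
  (3) -3 < -2 ✓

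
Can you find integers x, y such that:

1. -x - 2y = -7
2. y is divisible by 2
Yes

Take x = 7, y = 0. Substituting into each constraint:
  (1) (-7) - 2(0) = -7 ✓
  (2) 0 = 2 × 0, remainder 0 ✓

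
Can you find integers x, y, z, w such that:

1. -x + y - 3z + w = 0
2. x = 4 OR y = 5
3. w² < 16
Yes

Take x = 5, y = 5, z = 0, w = 0. Substituting into each constraint:
  (1) (-5) + 5 - 3(0) + 0 = 0 ✓
  (2) y = 5, target 5 ✓ (second branch holds)
  (3) w² = (0)² = 0, and 0 < 16 ✓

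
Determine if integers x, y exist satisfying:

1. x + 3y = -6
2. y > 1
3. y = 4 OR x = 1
Yes

Take x = -18, y = 4. Substituting into each constraint:
  (1) (-18) + 3(4) = -6 ✓
  (2) 4 > 1 ✓
  (3) y = 4, target 4 ✓ (first branch holds)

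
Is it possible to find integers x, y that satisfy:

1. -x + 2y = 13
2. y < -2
Yes

Take x = -19, y = -3. Substituting into each constraint:
  (1) 19 + 2(-3) = 13 ✓
  (2) -3 < -2 ✓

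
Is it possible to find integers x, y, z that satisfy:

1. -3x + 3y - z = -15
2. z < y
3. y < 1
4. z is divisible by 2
Yes

Take x = -2, y = -11, z = -12. Substituting into each constraint:
  (1) -3(-2) + 3(-11) + 12 = -15 ✓
  (2) -12 < -11 ✓
  (3) -11 < 1 ✓
  (4) -12 = 2 × -6, remainder 0 ✓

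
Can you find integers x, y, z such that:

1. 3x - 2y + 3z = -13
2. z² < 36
Yes

Take x = 0, y = 2, z = -3. Substituting into each constraint:
  (1) 3(0) - 2(2) + 3(-3) = -13 ✓
  (2) z² = (-3)² = 9, and 9 < 36 ✓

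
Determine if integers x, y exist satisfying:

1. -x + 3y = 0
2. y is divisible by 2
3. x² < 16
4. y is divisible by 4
Yes

Take x = 0, y = 0. Substituting into each constraint:
  (1) 0 + 3(0) = 0 ✓
  (2) 0 = 2 × 0, remainder 0 ✓
  (3) x² = (0)² = 0, and 0 < 16 ✓
  (4) 0 = 4 × 0, remainder 0 ✓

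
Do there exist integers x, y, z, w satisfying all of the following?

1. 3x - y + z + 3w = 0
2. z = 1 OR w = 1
Yes

Take x = 0, y = 1, z = 1, w = 0. Substituting into each constraint:
  (1) 3(0) + (-1) + 1 + 3(0) = 0 ✓
  (2) z = 1, target 1 ✓ (first branch holds)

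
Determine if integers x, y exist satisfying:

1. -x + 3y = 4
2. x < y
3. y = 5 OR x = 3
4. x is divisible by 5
No

A contradictory subset is {-x + 3y = 4, x < y, y = 5 OR x = 3}. No integer assignment can satisfy these jointly:

  - -x + 3y = 4: is a linear equation tying the variables together
  - x < y: bounds one variable relative to another variable
  - y = 5 OR x = 3: forces a choice: either y = 5 or x = 3

Split on the disjunction (y = 5 OR x = 3):
  • If y = 5: the equation forces x = 11, giving (y, x) = (5, 11), which violates y > x.
  • If x = 3: with x = 3, every remaining term of the linear equation is divisible by 3, so the left side is ≡ 0 (mod 3); but the right side 7 ≡ 1 (mod 3). No integers can satisfy it.
Both branches are infeasible, so the system has no integer solution.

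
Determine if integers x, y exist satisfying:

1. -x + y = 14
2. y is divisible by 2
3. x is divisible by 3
Yes

Take x = -18, y = -4. Substituting into each constraint:
  (1) 18 + (-4) = 14 ✓
  (2) -4 = 2 × -2, remainder 0 ✓
  (3) -18 = 3 × -6, remainder 0 ✓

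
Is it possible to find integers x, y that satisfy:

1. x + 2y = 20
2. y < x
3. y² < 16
Yes

Take x = 20, y = 0. Substituting into each constraint:
  (1) 20 + 2(0) = 20 ✓
  (2) 0 < 20 ✓
  (3) y² = (0)² = 0, and 0 < 16 ✓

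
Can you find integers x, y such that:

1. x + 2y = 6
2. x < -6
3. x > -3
No

A contradictory subset is {x < -6, x > -3}. No integer assignment can satisfy these jointly:

  - x < -6: bounds one variable relative to a constant
  - x > -3: bounds one variable relative to a constant

Direct contradiction: the bounds on x require x ≥ -2 and x ≤ -7 simultaneously, which is empty.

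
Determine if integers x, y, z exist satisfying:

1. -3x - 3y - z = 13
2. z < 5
Yes

Take x = -5, y = 0, z = 2. Substituting into each constraint:
  (1) -3(-5) - 3(0) + (-2) = 13 ✓
  (2) 2 < 5 ✓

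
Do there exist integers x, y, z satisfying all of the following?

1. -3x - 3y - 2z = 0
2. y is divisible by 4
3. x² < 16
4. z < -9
Yes

Take x = -2, y = 12, z = -15. Substituting into each constraint:
  (1) -3(-2) - 3(12) - 2(-15) = 0 ✓
  (2) 12 = 4 × 3, remainder 0 ✓
  (3) x² = (-2)² = 4, and 4 < 16 ✓
  (4) -15 < -9 ✓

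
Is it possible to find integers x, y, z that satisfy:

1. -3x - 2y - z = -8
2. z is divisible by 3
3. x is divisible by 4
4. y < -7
Yes

Take x = 0, y = -8, z = 24. Substituting into each constraint:
  (1) -3(0) - 2(-8) + (-24) = -8 ✓
  (2) 24 = 3 × 8, remainder 0 ✓
  (3) 0 = 4 × 0, remainder 0 ✓
  (4) -8 < -7 ✓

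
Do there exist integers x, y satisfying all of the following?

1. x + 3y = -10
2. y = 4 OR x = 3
Yes

Take x = -22, y = 4. Substituting into each constraint:
  (1) (-22) + 3(4) = -10 ✓
  (2) y = 4, target 4 ✓ (first branch holds)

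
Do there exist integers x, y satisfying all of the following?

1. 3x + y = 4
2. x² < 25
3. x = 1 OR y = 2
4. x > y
No

A contradictory subset is {3x + y = 4, x = 1 OR y = 2, x > y}. No integer assignment can satisfy these jointly:

  - 3x + y = 4: is a linear equation tying the variables together
  - x = 1 OR y = 2: forces a choice: either x = 1 or y = 2
  - x > y: bounds one variable relative to another variable

Split on the disjunction (x = 1 OR y = 2):
  • If x = 1: the equation forces y = 1, giving (x, y) = (1, 1), which violates x > y.
  • If y = 2: with y = 2, every remaining term of the linear equation is divisible by 3, so the left side is ≡ 0 (mod 3); but the right side 2 ≡ 2 (mod 3). No integers can satisfy it.
Both branches are infeasible, so the system has no integer solution.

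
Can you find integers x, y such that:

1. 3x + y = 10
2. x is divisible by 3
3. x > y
Yes

Take x = 3, y = 1. Substituting into each constraint:
  (1) 3(3) + 1 = 10 ✓
  (2) 3 = 3 × 1, remainder 0 ✓
  (3) 3 > 1 ✓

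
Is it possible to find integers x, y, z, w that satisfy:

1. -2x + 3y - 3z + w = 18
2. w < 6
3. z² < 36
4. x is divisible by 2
Yes

Take x = 0, y = 7, z = 1, w = 0. Substituting into each constraint:
  (1) -2(0) + 3(7) - 3(1) + 0 = 18 ✓
  (2) 0 < 6 ✓
  (3) z² = (1)² = 1, and 1 < 36 ✓
  (4) 0 = 2 × 0, remainder 0 ✓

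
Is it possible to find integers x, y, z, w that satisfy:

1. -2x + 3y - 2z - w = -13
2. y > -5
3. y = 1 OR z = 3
Yes

Take x = -1, y = -3, z = 3, w = 0. Substituting into each constraint:
  (1) -2(-1) + 3(-3) - 2(3) + 0 = -13 ✓
  (2) -3 > -5 ✓
  (3) z = 3, target 3 ✓ (second branch holds)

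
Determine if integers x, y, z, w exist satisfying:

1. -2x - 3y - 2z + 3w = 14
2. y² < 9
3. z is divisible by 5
Yes

Take x = 2, y = 2, z = 0, w = 8. Substituting into each constraint:
  (1) -2(2) - 3(2) - 2(0) + 3(8) = 14 ✓
  (2) y² = (2)² = 4, and 4 < 9 ✓
  (3) 0 = 5 × 0, remainder 0 ✓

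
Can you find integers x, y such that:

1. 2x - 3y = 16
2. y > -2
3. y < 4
Yes

Take x = 8, y = 0. Substituting into each constraint:
  (1) 2(8) - 3(0) = 16 ✓
  (2) 0 > -2 ✓
  (3) 0 < 4 ✓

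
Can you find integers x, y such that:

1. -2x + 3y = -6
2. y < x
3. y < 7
Yes

Take x = 3, y = 0. Substituting into each constraint:
  (1) -2(3) + 3(0) = -6 ✓
  (2) 0 < 3 ✓
  (3) 0 < 7 ✓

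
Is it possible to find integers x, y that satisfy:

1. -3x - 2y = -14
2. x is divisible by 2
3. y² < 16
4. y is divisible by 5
No

The full constraint system is jointly infeasible over the integers. Each constraint and what it forces:

  - -3x - 2y = -14: is a linear equation tying the variables together
  - x is divisible by 2: restricts x to multiples of 2
  - y² < 16: restricts y to |y| ≤ 3
  - y is divisible by 5: restricts y to multiples of 5

The bounds confine y to {0} with 5 | y. For each value, substitute into the equation:
  • y = 0: the equation gives -3x = -14, so x would not be an integer.
Every case fails, so no integer solution exists.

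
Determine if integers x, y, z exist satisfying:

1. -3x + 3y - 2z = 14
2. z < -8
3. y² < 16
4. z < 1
Yes

Take x = 0, y = -2, z = -10. Substituting into each constraint:
  (1) -3(0) + 3(-2) - 2(-10) = 14 ✓
  (2) -10 < -8 ✓
  (3) y² = (-2)² = 4, and 4 < 16 ✓
  (4) -10 < 1 ✓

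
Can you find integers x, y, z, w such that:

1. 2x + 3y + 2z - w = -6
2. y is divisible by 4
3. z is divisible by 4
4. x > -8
Yes

Take x = 0, y = 0, z = 0, w = 6. Substituting into each constraint:
  (1) 2(0) + 3(0) + 2(0) + (-6) = -6 ✓
  (2) 0 = 4 × 0, remainder 0 ✓
  (3) 0 = 4 × 0, remainder 0 ✓
  (4) 0 > -8 ✓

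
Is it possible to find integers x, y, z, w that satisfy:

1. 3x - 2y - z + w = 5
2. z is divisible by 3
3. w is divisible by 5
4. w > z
Yes

Take x = 2, y = 1, z = 9, w = 10. Substituting into each constraint:
  (1) 3(2) - 2(1) + (-9) + 10 = 5 ✓
  (2) 9 = 3 × 3, remainder 0 ✓
  (3) 10 = 5 × 2, remainder 0 ✓
  (4) 10 > 9 ✓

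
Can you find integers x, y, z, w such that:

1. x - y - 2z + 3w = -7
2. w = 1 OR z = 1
Yes

Take x = -10, y = 0, z = 0, w = 1. Substituting into each constraint:
  (1) (-10) + 0 - 2(0) + 3(1) = -7 ✓
  (2) w = 1, target 1 ✓ (first branch holds)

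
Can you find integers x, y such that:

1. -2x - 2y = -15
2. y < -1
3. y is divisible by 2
No

Even the single constraint (-2x - 2y = -15) is infeasible over the integers.

  - -2x - 2y = -15: every term on the left is divisible by 2, so the LHS ≡ 0 (mod 2), but the RHS -15 is not — no integer solution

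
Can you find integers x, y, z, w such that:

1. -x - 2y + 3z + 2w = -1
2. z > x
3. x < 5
Yes

Take x = -1, y = 1, z = 0, w = 0. Substituting into each constraint:
  (1) 1 - 2(1) + 3(0) + 2(0) = -1 ✓
  (2) 0 > -1 ✓
  (3) -1 < 5 ✓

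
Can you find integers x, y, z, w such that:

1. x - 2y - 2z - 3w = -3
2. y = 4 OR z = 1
Yes

Take x = -1, y = 0, z = 1, w = 0. Substituting into each constraint:
  (1) (-1) - 2(0) - 2(1) - 3(0) = -3 ✓
  (2) z = 1, target 1 ✓ (second branch holds)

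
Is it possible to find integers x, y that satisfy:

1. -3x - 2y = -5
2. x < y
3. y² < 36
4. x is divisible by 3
No

The full constraint system is jointly infeasible over the integers. Each constraint and what it forces:

  - -3x - 2y = -5: is a linear equation tying the variables together
  - x < y: bounds one variable relative to another variable
  - y² < 36: restricts y to |y| ≤ 5
  - x is divisible by 3: restricts x to multiples of 3

The bounds confine y to {-5, -4, -3, -2, -1, 0, 1, 2, 3, 4, 5}. For each value, substitute into the equation:
  • y = -5: the equation forces x = 5, but 3 does not divide 5.
  • y = -4: the equation gives -3x = -13, so x would not be an integer.
  • y = -3: the equation gives -3x = -11, so x would not be an integer.
  • y = -2: the equation forces x = 3, but y > x fails since -2 ≤ 3.
  • y = -1: the equation gives -3x = -7, so x would not be an integer.
  • y = 0: the equation gives -3x = -5, so x would not be an integer.
  • y = 1: the equation forces x = 1, but 3 does not divide 1.
  • y = 2: the equation gives -3x = -1, so x would not be an integer.
  • y = 3: the equation gives -3x = 1, so x would not be an integer.
  • y = 4: the equation forces x = -1, but 3 does not divide -1.
  • y = 5: the equation gives -3x = 5, so x would not be an integer.
Every case fails, so no integer solution exists.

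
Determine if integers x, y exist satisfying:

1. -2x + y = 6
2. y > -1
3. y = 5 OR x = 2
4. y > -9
Yes

Take x = 2, y = 10. Substituting into each constraint:
  (1) -2(2) + 10 = 6 ✓
  (2) 10 > -1 ✓
  (3) x = 2, target 2 ✓ (second branch holds)
  (4) 10 > -9 ✓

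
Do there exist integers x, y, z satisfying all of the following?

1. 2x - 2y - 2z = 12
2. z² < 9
Yes

Take x = 0, y = -6, z = 0. Substituting into each constraint:
  (1) 2(0) - 2(-6) - 2(0) = 12 ✓
  (2) z² = (0)² = 0, and 0 < 9 ✓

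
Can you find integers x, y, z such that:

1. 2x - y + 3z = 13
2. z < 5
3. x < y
Yes

Take x = 2, y = 3, z = 4. Substituting into each constraint:
  (1) 2(2) + (-3) + 3(4) = 13 ✓
  (2) 4 < 5 ✓
  (3) 2 < 3 ✓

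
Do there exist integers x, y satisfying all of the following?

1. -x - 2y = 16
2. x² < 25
Yes

Take x = 0, y = -8. Substituting into each constraint:
  (1) 0 - 2(-8) = 16 ✓
  (2) x² = (0)² = 0, and 0 < 25 ✓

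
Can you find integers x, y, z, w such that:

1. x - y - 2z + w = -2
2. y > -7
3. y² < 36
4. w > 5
Yes

Take x = 0, y = 0, z = 4, w = 6. Substituting into each constraint:
  (1) 0 + 0 - 2(4) + 6 = -2 ✓
  (2) 0 > -7 ✓
  (3) y² = (0)² = 0, and 0 < 36 ✓
  (4) 6 > 5 ✓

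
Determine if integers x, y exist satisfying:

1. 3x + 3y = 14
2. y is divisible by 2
No

Even the single constraint (3x + 3y = 14) is infeasible over the integers.

  - 3x + 3y = 14: every term on the left is divisible by 3, so the LHS ≡ 0 (mod 3), but the RHS 14 is not — no integer solution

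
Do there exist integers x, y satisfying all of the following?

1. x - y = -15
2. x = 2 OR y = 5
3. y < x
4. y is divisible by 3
No

A contradictory subset is {x - y = -15, y < x}. No integer assignment can satisfy these jointly:

  - x - y = -15: is a linear equation tying the variables together
  - y < x: bounds one variable relative to another variable

From the equation, x − y = -15, i.e. x − y = -15; but x > y requires x − y ≥ 1. Contradiction.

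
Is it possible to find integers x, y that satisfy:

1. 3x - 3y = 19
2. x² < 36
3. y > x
No

Even the single constraint (3x - 3y = 19) is infeasible over the integers.

  - 3x - 3y = 19: every term on the left is divisible by 3, so the LHS ≡ 0 (mod 3), but the RHS 19 is not — no integer solution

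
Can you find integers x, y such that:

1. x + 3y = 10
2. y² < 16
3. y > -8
Yes

Take x = 10, y = 0. Substituting into each constraint:
  (1) 10 + 3(0) = 10 ✓
  (2) y² = (0)² = 0, and 0 < 16 ✓
  (3) 0 > -8 ✓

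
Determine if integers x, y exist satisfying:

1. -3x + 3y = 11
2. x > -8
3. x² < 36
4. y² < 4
No

Even the single constraint (-3x + 3y = 11) is infeasible over the integers.

  - -3x + 3y = 11: every term on the left is divisible by 3, so the LHS ≡ 0 (mod 3), but the RHS 11 is not — no integer solution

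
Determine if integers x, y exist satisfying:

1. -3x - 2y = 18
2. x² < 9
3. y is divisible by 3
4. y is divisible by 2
Yes

Take x = 2, y = -12. Substituting into each constraint:
  (1) -3(2) - 2(-12) = 18 ✓
  (2) x² = (2)² = 4, and 4 < 9 ✓
  (3) -12 = 3 × -4, remainder 0 ✓
  (4) -12 = 2 × -6, remainder 0 ✓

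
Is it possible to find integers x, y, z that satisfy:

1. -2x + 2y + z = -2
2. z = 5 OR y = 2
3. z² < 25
Yes

Take x = 5, y = 2, z = 4. Substituting into each constraint:
  (1) -2(5) + 2(2) + 4 = -2 ✓
  (2) y = 2, target 2 ✓ (second branch holds)
  (3) z² = (4)² = 16, and 16 < 25 ✓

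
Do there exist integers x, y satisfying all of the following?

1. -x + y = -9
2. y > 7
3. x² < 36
No

The full constraint system is jointly infeasible over the integers. Each constraint and what it forces:

  - -x + y = -9: is a linear equation tying the variables together
  - y > 7: bounds one variable relative to a constant
  - x² < 36: restricts x to |x| ≤ 5

Range argument: with x ∈ [-5, 5], y ∈ [8, ∞], the left side of the equation is at least 3, but the right side is -9 < 3. No integer solution exists.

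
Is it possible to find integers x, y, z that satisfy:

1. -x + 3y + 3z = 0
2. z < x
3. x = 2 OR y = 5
Yes

Take x = 3, y = 5, z = -4. Substituting into each constraint:
  (1) (-3) + 3(5) + 3(-4) = 0 ✓
  (2) -4 < 3 ✓
  (3) y = 5, target 5 ✓ (second branch holds)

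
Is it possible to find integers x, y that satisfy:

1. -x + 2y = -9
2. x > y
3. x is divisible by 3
Yes

Take x = -3, y = -6. Substituting into each constraint:
  (1) 3 + 2(-6) = -9 ✓
  (2) -3 > -6 ✓
  (3) -3 = 3 × -1, remainder 0 ✓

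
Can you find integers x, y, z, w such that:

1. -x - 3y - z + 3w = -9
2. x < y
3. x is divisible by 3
Yes

Take x = 0, y = 1, z = 0, w = -2. Substituting into each constraint:
  (1) 0 - 3(1) + 0 + 3(-2) = -9 ✓
  (2) 0 < 1 ✓
  (3) 0 = 3 × 0, remainder 0 ✓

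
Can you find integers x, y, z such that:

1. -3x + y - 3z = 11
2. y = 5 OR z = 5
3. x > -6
Yes

Take x = 0, y = 5, z = -2. Substituting into each constraint:
  (1) -3(0) + 5 - 3(-2) = 11 ✓
  (2) y = 5, target 5 ✓ (first branch holds)
  (3) 0 > -6 ✓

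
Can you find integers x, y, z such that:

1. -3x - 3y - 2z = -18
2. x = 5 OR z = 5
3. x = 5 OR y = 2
Yes

Take x = 5, y = -1, z = 3. Substituting into each constraint:
  (1) -3(5) - 3(-1) - 2(3) = -18 ✓
  (2) x = 5, target 5 ✓ (first branch holds)
  (3) x = 5, target 5 ✓ (first branch holds)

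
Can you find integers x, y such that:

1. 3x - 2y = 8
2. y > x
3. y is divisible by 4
Yes

Take x = 16, y = 20. Substituting into each constraint:
  (1) 3(16) - 2(20) = 8 ✓
  (2) 20 > 16 ✓
  (3) 20 = 4 × 5, remainder 0 ✓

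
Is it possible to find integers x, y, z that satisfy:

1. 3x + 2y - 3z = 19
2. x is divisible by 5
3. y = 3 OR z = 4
Yes

Take x = 15, y = -7, z = 4. Substituting into each constraint:
  (1) 3(15) + 2(-7) - 3(4) = 19 ✓
  (2) 15 = 5 × 3, remainder 0 ✓
  (3) z = 4, target 4 ✓ (second branch holds)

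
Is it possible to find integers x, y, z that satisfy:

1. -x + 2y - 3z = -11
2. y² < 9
Yes

Take x = 2, y = 0, z = 3. Substituting into each constraint:
  (1) (-2) + 2(0) - 3(3) = -11 ✓
  (2) y² = (0)² = 0, and 0 < 9 ✓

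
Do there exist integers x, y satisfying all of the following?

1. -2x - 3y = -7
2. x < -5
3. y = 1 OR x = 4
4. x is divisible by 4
No

A contradictory subset is {-2x - 3y = -7, x < -5, y = 1 OR x = 4}. No integer assignment can satisfy these jointly:

  - -2x - 3y = -7: is a linear equation tying the variables together
  - x < -5: bounds one variable relative to a constant
  - y = 1 OR x = 4: forces a choice: either y = 1 or x = 4

Split on the disjunction (y = 1 OR x = 4):
  • If y = 1: the equation forces x = 2, which contradicts the bound x ≤ -6.
  • If x = 4: this contradicts the bound x ≤ -6.
Both branches are infeasible, so the system has no integer solution.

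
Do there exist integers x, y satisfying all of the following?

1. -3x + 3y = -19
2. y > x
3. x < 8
No

Even the single constraint (-3x + 3y = -19) is infeasible over the integers.

  - -3x + 3y = -19: every term on the left is divisible by 3, so the LHS ≡ 0 (mod 3), but the RHS -19 is not — no integer solution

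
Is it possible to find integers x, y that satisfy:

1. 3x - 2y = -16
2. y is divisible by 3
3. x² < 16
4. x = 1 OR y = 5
No

A contradictory subset is {3x - 2y = -16, y is divisible by 3, x = 1 OR y = 5}. No integer assignment can satisfy these jointly:

  - 3x - 2y = -16: is a linear equation tying the variables together
  - y is divisible by 3: restricts y to multiples of 3
  - x = 1 OR y = 5: forces a choice: either x = 1 or y = 5

Modular obstruction: writing y = 3y', every remaining term of the linear equation is divisible by 3, so the left side is ≡ 0 (mod 3); but the right side -16 ≡ 2 (mod 3). No integers can satisfy it.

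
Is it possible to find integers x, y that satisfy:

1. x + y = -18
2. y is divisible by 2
Yes

Take x = -18, y = 0. Substituting into each constraint:
  (1) (-18) + 0 = -18 ✓
  (2) 0 = 2 × 0, remainder 0 ✓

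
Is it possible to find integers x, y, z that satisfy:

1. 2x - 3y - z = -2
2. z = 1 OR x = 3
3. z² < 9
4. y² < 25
Yes

Take x = -2, y = -1, z = 1. Substituting into each constraint:
  (1) 2(-2) - 3(-1) + (-1) = -2 ✓
  (2) z = 1, target 1 ✓ (first branch holds)
  (3) z² = (1)² = 1, and 1 < 9 ✓
  (4) y² = (-1)² = 1, and 1 < 25 ✓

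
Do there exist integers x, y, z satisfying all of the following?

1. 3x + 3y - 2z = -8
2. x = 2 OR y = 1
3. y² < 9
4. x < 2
Yes

Take x = 1, y = 1, z = 7. Substituting into each constraint:
  (1) 3(1) + 3(1) - 2(7) = -8 ✓
  (2) y = 1, target 1 ✓ (second branch holds)
  (3) y² = (1)² = 1, and 1 < 9 ✓
  (4) 1 < 2 ✓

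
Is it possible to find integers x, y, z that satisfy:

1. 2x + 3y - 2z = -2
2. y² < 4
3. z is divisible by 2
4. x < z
Yes

Take x = -1, y = 0, z = 0. Substituting into each constraint:
  (1) 2(-1) + 3(0) - 2(0) = -2 ✓
  (2) y² = (0)² = 0, and 0 < 4 ✓
  (3) 0 = 2 × 0, remainder 0 ✓
  (4) -1 < 0 ✓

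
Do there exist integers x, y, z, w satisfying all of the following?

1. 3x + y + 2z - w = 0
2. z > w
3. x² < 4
Yes

Take x = 0, y = -1, z = 0, w = -1. Substituting into each constraint:
  (1) 3(0) + (-1) + 2(0) + 1 = 0 ✓
  (2) 0 > -1 ✓
  (3) x² = (0)² = 0, and 0 < 4 ✓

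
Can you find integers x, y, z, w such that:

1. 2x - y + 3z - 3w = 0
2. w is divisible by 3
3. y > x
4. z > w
Yes

Take x = -2, y = -1, z = 1, w = 0. Substituting into each constraint:
  (1) 2(-2) + 1 + 3(1) - 3(0) = 0 ✓
  (2) 0 = 3 × 0, remainder 0 ✓
  (3) -1 > -2 ✓
  (4) 1 > 0 ✓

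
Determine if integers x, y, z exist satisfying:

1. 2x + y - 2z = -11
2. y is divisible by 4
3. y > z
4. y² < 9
No

A contradictory subset is {2x + y - 2z = -11, y is divisible by 4}. No integer assignment can satisfy these jointly:

  - 2x + y - 2z = -11: is a linear equation tying the variables together
  - y is divisible by 4: restricts y to multiples of 4

Modular obstruction: writing y = 4y', every remaining term of the linear equation is divisible by 2, so the left side is ≡ 0 (mod 2); but the right side -11 ≡ 1 (mod 2). No integers can satisfy it.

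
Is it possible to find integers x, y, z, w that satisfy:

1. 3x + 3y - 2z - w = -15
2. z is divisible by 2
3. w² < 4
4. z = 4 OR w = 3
Yes

Take x = 0, y = -2, z = 4, w = 1. Substituting into each constraint:
  (1) 3(0) + 3(-2) - 2(4) + (-1) = -15 ✓
  (2) 4 = 2 × 2, remainder 0 ✓
  (3) w² = (1)² = 1, and 1 < 4 ✓
  (4) z = 4, target 4 ✓ (first branch holds)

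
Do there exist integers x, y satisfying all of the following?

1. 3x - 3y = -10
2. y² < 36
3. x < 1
No

Even the single constraint (3x - 3y = -10) is infeasible over the integers.

  - 3x - 3y = -10: every term on the left is divisible by 3, so the LHS ≡ 0 (mod 3), but the RHS -10 is not — no integer solution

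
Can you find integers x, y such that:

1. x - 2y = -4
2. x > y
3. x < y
No

A contradictory subset is {x > y, x < y}. No integer assignment can satisfy these jointly:

  - x > y: bounds one variable relative to another variable
  - x < y: bounds one variable relative to another variable

Direct contradiction: x > y and y > x cannot both hold.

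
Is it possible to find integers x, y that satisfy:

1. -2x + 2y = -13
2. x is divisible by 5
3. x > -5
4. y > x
No

Even the single constraint (-2x + 2y = -13) is infeasible over the integers.

  - -2x + 2y = -13: every term on the left is divisible by 2, so the LHS ≡ 0 (mod 2), but the RHS -13 is not — no integer solution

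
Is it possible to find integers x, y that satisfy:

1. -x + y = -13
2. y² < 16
Yes

Take x = 13, y = 0. Substituting into each constraint:
  (1) (-13) + 0 = -13 ✓
  (2) y² = (0)² = 0, and 0 < 16 ✓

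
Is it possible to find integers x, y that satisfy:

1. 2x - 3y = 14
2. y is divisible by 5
Yes

Take x = 7, y = 0. Substituting into each constraint:
  (1) 2(7) - 3(0) = 14 ✓
  (2) 0 = 5 × 0, remainder 0 ✓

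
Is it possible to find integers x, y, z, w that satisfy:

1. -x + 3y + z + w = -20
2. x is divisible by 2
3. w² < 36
Yes

Take x = 0, y = 0, z = -20, w = 0. Substituting into each constraint:
  (1) 0 + 3(0) + (-20) + 0 = -20 ✓
  (2) 0 = 2 × 0, remainder 0 ✓
  (3) w² = (0)² = 0, and 0 < 36 ✓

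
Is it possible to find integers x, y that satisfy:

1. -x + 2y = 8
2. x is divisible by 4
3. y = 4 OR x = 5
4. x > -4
Yes

Take x = 0, y = 4. Substituting into each constraint:
  (1) 0 + 2(4) = 8 ✓
  (2) 0 = 4 × 0, remainder 0 ✓
  (3) y = 4, target 4 ✓ (first branch holds)
  (4) 0 > -4 ✓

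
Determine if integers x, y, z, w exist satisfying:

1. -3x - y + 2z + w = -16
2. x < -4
Yes

Take x = -5, y = 31, z = 0, w = 0. Substituting into each constraint:
  (1) -3(-5) + (-31) + 2(0) + 0 = -16 ✓
  (2) -5 < -4 ✓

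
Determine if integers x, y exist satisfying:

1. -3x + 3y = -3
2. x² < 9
Yes

Take x = 1, y = 0. Substituting into each constraint:
  (1) -3(1) + 3(0) = -3 ✓
  (2) x² = (1)² = 1, and 1 < 9 ✓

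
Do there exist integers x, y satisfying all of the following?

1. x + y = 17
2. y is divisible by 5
Yes

Take x = 17, y = 0. Substituting into each constraint:
  (1) 17 + 0 = 17 ✓
  (2) 0 = 5 × 0, remainder 0 ✓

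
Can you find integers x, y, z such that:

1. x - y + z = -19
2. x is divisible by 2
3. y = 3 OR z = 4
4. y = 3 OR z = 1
Yes

Take x = 0, y = 3, z = -16. Substituting into each constraint:
  (1) 0 + (-3) + (-16) = -19 ✓
  (2) 0 = 2 × 0, remainder 0 ✓
  (3) y = 3, target 3 ✓ (first branch holds)
  (4) y = 3, target 3 ✓ (first branch holds)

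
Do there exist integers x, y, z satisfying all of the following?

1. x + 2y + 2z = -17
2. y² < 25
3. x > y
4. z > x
No

The full constraint system is jointly infeasible over the integers. Each constraint and what it forces:

  - x + 2y + 2z = -17: is a linear equation tying the variables together
  - y² < 25: restricts y to |y| ≤ 4
  - x > y: bounds one variable relative to another variable
  - z > x: bounds one variable relative to another variable

Propagating the comparisons: x > y and y ≥ -4 give x ≥ -3; z > x and x ≥ -3 give z ≥ -2. Range argument: with x ∈ [-3, ∞], y ∈ [-4, 4], z ∈ [-2, ∞], the left side of the equation is at least -15, but the right side is -17 < -15. No integer solution exists.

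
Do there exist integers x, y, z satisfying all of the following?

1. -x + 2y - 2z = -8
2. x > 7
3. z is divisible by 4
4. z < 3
Yes

Take x = 8, y = 0, z = 0. Substituting into each constraint:
  (1) (-8) + 2(0) - 2(0) = -8 ✓
  (2) 8 > 7 ✓
  (3) 0 = 4 × 0, remainder 0 ✓
  (4) 0 < 3 ✓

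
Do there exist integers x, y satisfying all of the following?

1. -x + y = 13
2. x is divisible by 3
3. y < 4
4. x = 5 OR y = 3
No

The full constraint system is jointly infeasible over the integers. Each constraint and what it forces:

  - -x + y = 13: is a linear equation tying the variables together
  - x is divisible by 3: restricts x to multiples of 3
  - y < 4: bounds one variable relative to a constant
  - x = 5 OR y = 3: forces a choice: either x = 5 or y = 3

Split on the disjunction (x = 5 OR y = 3):
  • If x = 5: this contradicts the divisibility constraint — 5 is not a multiple of 3.
  • If y = 3: with y = 3, writing x = 3x', every remaining term of the linear equation is divisible by 3, so the left side is ≡ 0 (mod 3); but the right side 10 ≡ 1 (mod 3). No integers can satisfy it.
Both branches are infeasible, so the system has no integer solution.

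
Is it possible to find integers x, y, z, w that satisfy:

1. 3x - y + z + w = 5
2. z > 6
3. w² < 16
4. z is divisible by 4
Yes

Take x = 0, y = 3, z = 8, w = 0. Substituting into each constraint:
  (1) 3(0) + (-3) + 8 + 0 = 5 ✓
  (2) 8 > 6 ✓
  (3) w² = (0)² = 0, and 0 < 16 ✓
  (4) 8 = 4 × 2, remainder 0 ✓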